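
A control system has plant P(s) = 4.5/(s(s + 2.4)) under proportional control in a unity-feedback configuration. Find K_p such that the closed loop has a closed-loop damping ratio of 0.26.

K_p = 4.73

Closed-loop characteristic equation: s² + 2.4s + K_p·4.5 = 0.
So ω_n = √(4.5K_p) and 2ζω_n = 2.4, giving ζ = 2.4/(2√(4.5K_p)).
Setting ζ = 0.26: √(4.5K_p) = 2.4/(2·0.26) = 4.615, so K_p = 21.3/4.5 = 4.73.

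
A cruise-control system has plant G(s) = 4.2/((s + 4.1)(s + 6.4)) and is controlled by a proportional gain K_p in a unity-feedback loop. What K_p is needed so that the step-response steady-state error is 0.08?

K_p = 71.8

For a type-0 loop with proportional control, e_ss = 1/(1 + K_p·G(0)).
G(0) = 0.1601. Require 1/(1 + K_p·0.1601) = 0.08, so 1 + 0.1601·K_p = 12.5.
K_p = (12.5 − 1)/0.1601 = 71.8.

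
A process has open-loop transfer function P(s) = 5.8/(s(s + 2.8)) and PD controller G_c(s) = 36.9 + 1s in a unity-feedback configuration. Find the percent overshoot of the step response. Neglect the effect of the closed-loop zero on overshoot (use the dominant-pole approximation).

Forward path: (36.9 + 1s)·5.8/(s(s+2.8)). The closed-loop characteristic equation is s² + (2.8 + 5.8·1)s + 5.8·36.9 = 0.
That is s² + 8.6s + 214 = 0, so ω_n = 14.63 rad/s and ζ = 8.6/(2·14.63) = 0.2939.
%OS = 100·exp(−πζ/√(1−ζ²)) = 38.1%.

38.1%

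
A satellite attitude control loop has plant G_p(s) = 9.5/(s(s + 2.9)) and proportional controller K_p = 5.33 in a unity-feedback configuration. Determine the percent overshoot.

The closed-loop denominator s² + 2.9s + 50.63 gives ω_n = √50.63 = 7.116 and ζ = 2.9/(2ω_n) = 0.2038.
%OS = 100·exp(−πζ/√(1−ζ²)) = 100·exp(−π·0.2038/√0.9585) = 52%.

52%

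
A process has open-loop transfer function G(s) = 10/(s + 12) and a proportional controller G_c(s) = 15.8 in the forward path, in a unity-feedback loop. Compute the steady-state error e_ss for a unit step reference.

The loop is type 0. Static position error constant K_pos = G_c(0)·G(0) = 15.8·0.8333 = 13.17.
Steady-state error to a unit step: e_ss = 1/(1+K_pos) = 1/14.17 = 0.0706.

0.0706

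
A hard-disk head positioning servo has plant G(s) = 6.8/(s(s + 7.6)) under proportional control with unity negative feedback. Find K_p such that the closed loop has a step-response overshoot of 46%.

K_p = 36.9

From %OS = 100·exp(−πζ/√(1−ζ²)) = 46%, ζ = −ln(0.46)/√(π²+ln²(0.46)) = 0.24.
Characteristic equation s² + 7.6s + 6.8K_p = 0 gives ζ = 7.6/(2√(6.8K_p)).
Setting ζ = 0.24: √(6.8K_p) = 7.6/(2·0.24) = 15.84, so K_p = 250.8/6.8 = 36.9.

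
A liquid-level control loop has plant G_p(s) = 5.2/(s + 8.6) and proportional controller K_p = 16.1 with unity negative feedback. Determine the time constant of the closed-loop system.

τ = 0.0108 s

Closed-loop transfer function: T(s) = K_p·G_p(s)/(1 + K_p·G_p(s)) = 83.72/(s + 8.6 + 83.72) = 83.72/(s + 92.32).
Time constant τ = 1/92.32 = 0.0108 s.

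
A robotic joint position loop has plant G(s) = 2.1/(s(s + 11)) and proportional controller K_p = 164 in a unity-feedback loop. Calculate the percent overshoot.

37.7%

Closed-loop characteristic equation: s² + 11s + 344.4 = 0, so ω_n = 18.56 rad/s and ζ = 11/(2·18.56) = 0.2964.
%OS = 100·exp(−πζ/√(1−ζ²)) = 100·exp(−π·0.2964/√0.9122) = 37.7%.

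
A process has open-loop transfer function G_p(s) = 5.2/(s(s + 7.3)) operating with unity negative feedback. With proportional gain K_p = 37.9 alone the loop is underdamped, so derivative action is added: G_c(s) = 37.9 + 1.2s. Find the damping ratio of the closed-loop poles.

Forward path: (37.9 + 1.2s)·5.2/(s(s+7.3)). The closed-loop characteristic equation is s² + (7.3 + 5.2·1.2)s + 5.2·37.9 = 0.
That is s² + 13.54s + 197.1 = 0, so ω_n = 14.04 rad/s and ζ = 13.54/(2·14.04) = 0.4822.

ζ = 0.482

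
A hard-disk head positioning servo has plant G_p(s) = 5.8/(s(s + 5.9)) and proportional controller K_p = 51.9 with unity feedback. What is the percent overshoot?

Closed-loop characteristic equation: s² + 5.9s + 301 = 0, so ω_n = 17.35 rad/s and ζ = 5.9/(2·17.35) = 0.17.
%OS = 100·exp(−πζ/√(1−ζ²)) = 100·exp(−π·0.17/√0.9711) = 58.2%.

58.2%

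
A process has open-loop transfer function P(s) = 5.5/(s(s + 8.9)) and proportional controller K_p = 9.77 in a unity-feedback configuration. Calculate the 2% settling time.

From 1 + K_pP(s) = 0: s² + 8.9s + 53.73 = 0 ⇒ ω_n = 7.33, ζ = 0.6071.
2% settling time T_s ≈ 4/(ζω_n) = 4/4.45 = 0.899 s.

T_s ≈ 0.899 s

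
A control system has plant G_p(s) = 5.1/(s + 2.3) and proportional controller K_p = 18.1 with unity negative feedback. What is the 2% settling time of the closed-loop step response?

T_s ≈ 0.0423 s

Closed-loop transfer function: T(s) = K_p·G_p(s)/(1 + K_p·G_p(s)) = 92.31/(s + 2.3 + 92.31) = 92.31/(s + 94.61).
Time constant τ = 1/94.61 = 0.01057 s, so the 2% settling time is about 4τ = 0.0423 s.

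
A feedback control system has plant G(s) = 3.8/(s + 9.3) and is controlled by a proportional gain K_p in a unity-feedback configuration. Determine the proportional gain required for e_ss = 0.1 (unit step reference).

K_p = 22

For a type-0 loop with proportional control, e_ss = 1/(1 + K_p·G(0)).
G(0) = 0.4086. Require 1/(1 + K_p·0.4086) = 0.1, so 1 + 0.4086·K_p = 10.
K_p = (10 − 1)/0.4086 = 22.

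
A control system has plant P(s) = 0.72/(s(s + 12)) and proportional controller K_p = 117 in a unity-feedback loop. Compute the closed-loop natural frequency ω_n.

1 + K_p·P(s) = 0 gives s² + 12s + 84.24 = 0.
So ω_n² = 84.24 ⇒ ω_n = 9.178 rad/s, and ζ = 12/(2ω_n) = 0.654.

ω_n = 9.18 rad/s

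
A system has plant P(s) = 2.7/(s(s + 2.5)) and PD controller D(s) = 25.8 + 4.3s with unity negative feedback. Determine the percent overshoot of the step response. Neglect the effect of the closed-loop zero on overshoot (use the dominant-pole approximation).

0.694%

Forward path: (25.8 + 4.3s)·2.7/(s(s+2.5)). The closed-loop characteristic equation is s² + (2.5 + 2.7·4.3)s + 2.7·25.8 = 0.
That is s² + 14.11s + 69.66 = 0, so ω_n = 8.346 rad/s and ζ = 14.11/(2·8.346) = 0.8453.
%OS = 100·exp(−πζ/√(1−ζ²)) = 0.694%.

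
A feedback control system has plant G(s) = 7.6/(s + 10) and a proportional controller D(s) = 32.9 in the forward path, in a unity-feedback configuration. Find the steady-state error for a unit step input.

0.0385

The loop is type 0. Static position error constant K_pos = D(0)·G(0) = 32.9·0.76 = 25.
Steady-state error to a unit step: e_ss = 1/(1+K_pos) = 1/26 = 0.0385.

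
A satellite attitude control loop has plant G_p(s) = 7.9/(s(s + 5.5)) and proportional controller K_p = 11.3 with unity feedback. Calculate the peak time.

From 1 + K_pG_p(s) = 0: s² + 5.5s + 89.27 = 0 ⇒ ω_n = 9.448, ζ = 0.2911.
Damped frequency ω_d = ω_n√(1−ζ²) = 9.039 rad/s, so peak time T_p = π/ω_d = 0.348 s.

T_p = 0.348 s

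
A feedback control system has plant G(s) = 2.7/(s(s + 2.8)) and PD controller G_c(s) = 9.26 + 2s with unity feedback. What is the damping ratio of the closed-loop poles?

Forward path: (9.26 + 2s)·2.7/(s(s+2.8)). The closed-loop characteristic equation is s² + (2.8 + 2.7·2)s + 2.7·9.26 = 0.
That is s² + 8.2s + 25 = 0, so ω_n = 5 rad/s and ζ = 8.2/(2·5) = 0.82.

ζ = 0.82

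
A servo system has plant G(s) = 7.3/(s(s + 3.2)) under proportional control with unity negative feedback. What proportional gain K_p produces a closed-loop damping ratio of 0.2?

Closed-loop characteristic equation: s² + 3.2s + K_p·7.3 = 0.
So ω_n = √(7.3K_p) and 2ζω_n = 3.2, giving ζ = 3.2/(2√(7.3K_p)).
Setting ζ = 0.2: √(7.3K_p) = 3.2/(2·0.2) = 8, so K_p = 64/7.3 = 8.77.

K_p = 8.77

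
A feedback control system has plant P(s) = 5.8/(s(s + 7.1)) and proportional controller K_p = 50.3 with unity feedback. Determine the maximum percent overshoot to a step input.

51.3%

The closed-loop denominator s² + 7.1s + 291.7 gives ω_n = √291.7 = 17.08 and ζ = 7.1/(2ω_n) = 0.2078.
%OS = 100·exp(−πζ/√(1−ζ²)) = 100·exp(−π·0.2078/√0.9568) = 51.3%.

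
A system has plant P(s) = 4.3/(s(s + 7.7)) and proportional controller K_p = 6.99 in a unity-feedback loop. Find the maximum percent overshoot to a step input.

4.51%

The closed-loop denominator s² + 7.7s + 30.06 gives ω_n = √30.06 = 5.482 and ζ = 7.7/(2ω_n) = 0.7022.
%OS = 100·exp(−πζ/√(1−ζ²)) = 100·exp(−π·0.7022/√0.5069) = 4.51%.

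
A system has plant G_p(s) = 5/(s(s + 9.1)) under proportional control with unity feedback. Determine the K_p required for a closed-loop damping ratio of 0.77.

Closed-loop characteristic equation: s² + 9.1s + K_p·5 = 0.
So ω_n = √(5K_p) and 2ζω_n = 9.1, giving ζ = 9.1/(2√(5K_p)).
Setting ζ = 0.77: √(5K_p) = 9.1/(2·0.77) = 5.909, so K_p = 34.92/5 = 6.98.

K_p = 6.98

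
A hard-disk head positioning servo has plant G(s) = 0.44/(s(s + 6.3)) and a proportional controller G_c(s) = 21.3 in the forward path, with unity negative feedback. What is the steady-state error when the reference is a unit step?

The open loop G_c(s)G(s) has a pole at the origin (type 1), so the static position error constant is infinite and e_ss = 1/(1+∞) = 0.

0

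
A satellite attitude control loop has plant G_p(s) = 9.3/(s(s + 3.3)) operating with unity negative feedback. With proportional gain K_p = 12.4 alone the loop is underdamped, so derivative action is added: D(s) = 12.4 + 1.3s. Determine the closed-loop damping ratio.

Forward path: (12.4 + 1.3s)·9.3/(s(s+3.3)). The closed-loop characteristic equation is s² + (3.3 + 9.3·1.3)s + 9.3·12.4 = 0.
That is s² + 15.39s + 115.3 = 0, so ω_n = 10.74 rad/s and ζ = 15.39/(2·10.74) = 0.7166.

ζ = 0.717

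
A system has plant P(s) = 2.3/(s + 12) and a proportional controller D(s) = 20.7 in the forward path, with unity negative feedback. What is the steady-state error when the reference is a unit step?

0.201

The loop is type 0. Static position error constant K_pos = D(0)·P(0) = 20.7·0.1917 = 3.967.
Steady-state error to a unit step: e_ss = 1/(1+K_pos) = 1/4.967 = 0.201.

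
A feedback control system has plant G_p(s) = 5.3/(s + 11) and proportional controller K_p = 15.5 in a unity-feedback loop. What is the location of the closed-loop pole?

Closed-loop transfer function: T(s) = K_p·G_p(s)/(1 + K_p·G_p(s)) = 82.15/(s + 11 + 82.15) = 82.15/(s + 93.15).
The closed-loop pole is at s = −93.15.

s = -93.15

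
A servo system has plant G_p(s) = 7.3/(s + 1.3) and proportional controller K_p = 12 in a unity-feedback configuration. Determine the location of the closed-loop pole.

Closed-loop transfer function: T(s) = K_p·G_p(s)/(1 + K_p·G_p(s)) = 87.6/(s + 1.3 + 87.6) = 87.6/(s + 88.9).
The closed-loop pole is at s = −88.9.

s = -88.9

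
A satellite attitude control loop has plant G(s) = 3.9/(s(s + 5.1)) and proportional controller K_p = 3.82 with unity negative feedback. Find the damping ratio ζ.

1 + K_p·G(s) = 0 gives s² + 5.1s + 14.9 = 0.
So ω_n² = 14.9 ⇒ ω_n = 3.86 rad/s, and ζ = 5.1/(2ω_n) = 0.661.

ζ = 0.661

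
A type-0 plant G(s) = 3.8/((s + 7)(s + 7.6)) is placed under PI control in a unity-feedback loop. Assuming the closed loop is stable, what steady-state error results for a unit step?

The PI controller's integrator makes the forward path type 1, so e_ss to a step is zero.

0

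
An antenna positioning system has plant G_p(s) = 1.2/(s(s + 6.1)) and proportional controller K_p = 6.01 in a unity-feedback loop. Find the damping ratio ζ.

The closed-loop denominator is s(s+6.1) + 6.01·1.2 = s² + 6.1s + 7.212.
So ω_n² = 7.212 ⇒ ω_n = 2.686 rad/s, and ζ = 6.1/(2ω_n) = 1.14.

ζ = 1.14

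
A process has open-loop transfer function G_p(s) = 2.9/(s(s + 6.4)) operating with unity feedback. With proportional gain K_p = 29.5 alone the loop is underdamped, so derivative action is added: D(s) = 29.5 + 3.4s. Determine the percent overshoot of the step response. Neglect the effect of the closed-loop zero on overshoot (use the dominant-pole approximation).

Forward path: (29.5 + 3.4s)·2.9/(s(s+6.4)). The closed-loop characteristic equation is s² + (6.4 + 2.9·3.4)s + 2.9·29.5 = 0.
That is s² + 16.26s + 85.55 = 0, so ω_n = 9.249 rad/s and ζ = 16.26/(2·9.249) = 0.879.
%OS = 100·exp(−πζ/√(1−ζ²)) = 0.306%.

0.306%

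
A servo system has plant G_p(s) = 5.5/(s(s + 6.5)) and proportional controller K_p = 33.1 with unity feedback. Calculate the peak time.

T_p = 0.24 s

The closed-loop denominator s² + 6.5s + 182.1 gives ω_n = √182.1 = 13.49 and ζ = 6.5/(2ω_n) = 0.2409.
Damped frequency ω_d = ω_n√(1−ζ²) = 13.1 rad/s, so peak time T_p = π/ω_d = 0.24 s.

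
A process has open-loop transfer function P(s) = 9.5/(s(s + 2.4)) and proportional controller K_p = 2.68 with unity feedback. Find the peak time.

The closed-loop denominator s² + 2.4s + 25.46 gives ω_n = √25.46 = 5.046 and ζ = 2.4/(2ω_n) = 0.2378.
Damped frequency ω_d = ω_n√(1−ζ²) = 4.901 rad/s, so peak time T_p = π/ω_d = 0.641 s.

T_p = 0.641 s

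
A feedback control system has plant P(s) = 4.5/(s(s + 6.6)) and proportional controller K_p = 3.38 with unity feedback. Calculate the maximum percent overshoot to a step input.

0.682%

From 1 + K_pP(s) = 0: s² + 6.6s + 15.21 = 0 ⇒ ω_n = 3.9, ζ = 0.8462.
%OS = 100·exp(−πζ/√(1−ζ²)) = 100·exp(−π·0.8462/√0.284) = 0.682%.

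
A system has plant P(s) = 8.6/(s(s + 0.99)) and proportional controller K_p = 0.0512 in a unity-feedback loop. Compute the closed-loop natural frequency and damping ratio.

ω_n = 0.664 rad/s, ζ = 0.746

1 + K_p·P(s) = 0 gives s² + 0.99s + 0.4403 = 0.
Matching s² + 2ζω_n s + ω_n²: ω_n = √0.4403 = 0.6636 rad/s and 2ζω_n = 0.99, so ζ = 0.99/(2·0.6636) = 0.746.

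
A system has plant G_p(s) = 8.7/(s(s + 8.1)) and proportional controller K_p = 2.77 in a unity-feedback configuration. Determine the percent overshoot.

1.02%

Closed-loop characteristic equation: s² + 8.1s + 24.1 = 0, so ω_n = 4.909 rad/s and ζ = 8.1/(2·4.909) = 0.825.
%OS = 100·exp(−πζ/√(1−ζ²)) = 100·exp(−π·0.825/√0.3194) = 1.02%.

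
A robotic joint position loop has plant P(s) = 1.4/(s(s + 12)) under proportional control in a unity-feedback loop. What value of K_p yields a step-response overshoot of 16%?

From %OS = 100·exp(−πζ/√(1−ζ²)) = 16%, ζ = −ln(0.16)/√(π²+ln²(0.16)) = 0.5039.
Characteristic equation s² + 12s + 1.4K_p = 0 gives ζ = 12/(2√(1.4K_p)).
Setting ζ = 0.5039: √(1.4K_p) = 12/(2·0.5039) = 11.91, so K_p = 141.8/1.4 = 101.

K_p = 101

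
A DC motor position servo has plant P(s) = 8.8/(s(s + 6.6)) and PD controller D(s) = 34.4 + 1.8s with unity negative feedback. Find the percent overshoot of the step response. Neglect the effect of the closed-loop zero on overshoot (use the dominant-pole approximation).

7.06%

Forward path: (34.4 + 1.8s)·8.8/(s(s+6.6)). The closed-loop characteristic equation is s² + (6.6 + 8.8·1.8)s + 8.8·34.4 = 0.
That is s² + 22.44s + 302.7 = 0, so ω_n = 17.4 rad/s and ζ = 22.44/(2·17.4) = 0.6449.
%OS = 100·exp(−πζ/√(1−ζ²)) = 7.06%.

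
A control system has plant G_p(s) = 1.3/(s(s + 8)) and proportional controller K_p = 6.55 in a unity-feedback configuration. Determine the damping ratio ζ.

With unity feedback the closed-loop characteristic equation is s² + 8s + 6.55·1.3 = s² + 8s + 8.515 = 0.
So ω_n² = 8.515 ⇒ ω_n = 2.918 rad/s, and ζ = 8/(2ω_n) = 1.37.

ζ = 1.37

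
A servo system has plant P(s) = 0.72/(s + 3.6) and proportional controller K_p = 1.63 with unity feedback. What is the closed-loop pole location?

s = -4.774

Closed-loop transfer function: T(s) = K_p·P(s)/(1 + K_p·P(s)) = 1.174/(s + 3.6 + 1.174) = 1.174/(s + 4.774).
The closed-loop pole is at s = −4.774.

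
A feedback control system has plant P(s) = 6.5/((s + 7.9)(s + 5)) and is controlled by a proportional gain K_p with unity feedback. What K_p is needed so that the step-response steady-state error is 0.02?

The loop is type 0, so e_ss(step) = 1/(1 + K_pos) with K_pos = K_p·P(0).
P(0) = 0.1646. Require 1/(1 + K_p·0.1646) = 0.02, so 1 + 0.1646·K_p = 50.
K_p = (50 − 1)/0.1646 = 298.

K_p = 298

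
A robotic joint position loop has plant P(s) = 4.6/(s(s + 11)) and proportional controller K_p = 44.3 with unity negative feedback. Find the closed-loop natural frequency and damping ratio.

1 + K_p·P(s) = 0 gives s² + 11s + 203.8 = 0.
So ω_n² = 203.8 ⇒ ω_n = 14.28 rad/s, and ζ = 11/(2ω_n) = 0.385.

ω_n = 14.3 rad/s, ζ = 0.385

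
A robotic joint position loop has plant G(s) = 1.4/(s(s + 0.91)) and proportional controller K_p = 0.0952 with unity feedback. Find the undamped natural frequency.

ω_n = 0.365 rad/s

The closed-loop denominator is s(s+0.91) + 0.0952·1.4 = s² + 0.91s + 0.1333.
Matching s² + 2ζω_n s + ω_n²: ω_n = √0.1333 = 0.3651 rad/s and 2ζω_n = 0.91, so ζ = 0.91/(2·0.3651) = 1.25.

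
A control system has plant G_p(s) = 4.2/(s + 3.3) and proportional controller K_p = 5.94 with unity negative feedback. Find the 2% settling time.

Closed-loop transfer function: T(s) = K_p·G_p(s)/(1 + K_p·G_p(s)) = 24.95/(s + 3.3 + 24.95) = 24.95/(s + 28.25).
Time constant τ = 1/28.25 = 0.0354 s, so the 2% settling time is about 4τ = 0.142 s.

T_s ≈ 0.142 s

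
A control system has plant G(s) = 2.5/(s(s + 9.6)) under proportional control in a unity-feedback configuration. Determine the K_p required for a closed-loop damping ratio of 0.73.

K_p = 17.3

Closed-loop characteristic equation: s² + 9.6s + K_p·2.5 = 0.
So ω_n = √(2.5K_p) and 2ζω_n = 9.6, giving ζ = 9.6/(2√(2.5K_p)).
Setting ζ = 0.73: √(2.5K_p) = 9.6/(2·0.73) = 6.575, so K_p = 43.24/2.5 = 17.3.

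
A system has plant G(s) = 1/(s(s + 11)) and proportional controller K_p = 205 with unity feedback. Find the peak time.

Closed-loop characteristic equation: s² + 11s + 205 = 0, so ω_n = 14.32 rad/s and ζ = 11/(2·14.32) = 0.3841.
Damped frequency ω_d = ω_n√(1−ζ²) = 13.22 rad/s, so peak time T_p = π/ω_d = 0.238 s.

T_p = 0.238 s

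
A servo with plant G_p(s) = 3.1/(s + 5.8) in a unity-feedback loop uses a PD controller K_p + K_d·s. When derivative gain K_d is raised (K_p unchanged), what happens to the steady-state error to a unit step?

unchanged

K_d affects only the transient (the s-coefficient); the DC loop gain, and hence e_ss, depends only on K_p.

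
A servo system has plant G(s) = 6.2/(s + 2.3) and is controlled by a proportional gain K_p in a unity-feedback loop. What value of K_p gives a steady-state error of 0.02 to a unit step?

Steady-state error for a unit step on this type-0 loop is 1/(1 + K_p·G(0)).
G(0) = 2.696. Require 1/(1 + K_p·2.696) = 0.02, so 1 + 2.696·K_p = 50.
K_p = (50 − 1)/2.696 = 18.2.

K_p = 18.2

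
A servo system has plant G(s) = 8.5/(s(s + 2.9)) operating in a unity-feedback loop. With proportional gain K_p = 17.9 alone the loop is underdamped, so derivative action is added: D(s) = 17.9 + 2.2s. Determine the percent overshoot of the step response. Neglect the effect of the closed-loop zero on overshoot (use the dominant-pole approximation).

0.337%

Forward path: (17.9 + 2.2s)·8.5/(s(s+2.9)). The closed-loop characteristic equation is s² + (2.9 + 8.5·2.2)s + 8.5·17.9 = 0.
That is s² + 21.6s + 152.1 = 0, so ω_n = 12.33 rad/s and ζ = 21.6/(2·12.33) = 0.8756.
%OS = 100·exp(−πζ/√(1−ζ²)) = 0.337%.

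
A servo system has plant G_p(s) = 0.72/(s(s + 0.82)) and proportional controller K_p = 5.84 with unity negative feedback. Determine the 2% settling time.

From 1 + K_pG_p(s) = 0: s² + 0.82s + 4.205 = 0 ⇒ ω_n = 2.051, ζ = 0.1999.
2% settling time T_s ≈ 4/(ζω_n) = 4/0.41 = 9.76 s.

T_s ≈ 9.76 s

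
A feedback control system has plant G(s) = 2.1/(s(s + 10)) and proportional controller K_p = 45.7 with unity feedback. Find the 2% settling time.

T_s ≈ 0.8 s

From 1 + K_pG(s) = 0: s² + 10s + 95.97 = 0 ⇒ ω_n = 9.796, ζ = 0.5104.
2% settling time T_s ≈ 4/(ζω_n) = 4/5 = 0.8 s.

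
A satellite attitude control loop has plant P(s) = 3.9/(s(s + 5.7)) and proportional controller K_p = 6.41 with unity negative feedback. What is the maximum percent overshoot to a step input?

From 1 + K_pP(s) = 0: s² + 5.7s + 25 = 0 ⇒ ω_n = 5, ζ = 0.57.
%OS = 100·exp(−πζ/√(1−ζ²)) = 100·exp(−π·0.57/√0.6751) = 11.3%.

11.3%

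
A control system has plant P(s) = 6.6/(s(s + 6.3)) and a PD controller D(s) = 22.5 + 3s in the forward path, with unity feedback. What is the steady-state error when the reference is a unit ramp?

The loop has one pole at the origin (type 1). Velocity error constant K_v = lim_{s→0} s·D(s)P(s) = 22.5·6.6/6.3 = 23.57.
Steady-state error to a unit ramp: e_ss = 1/K_v = 0.0424.

0.0424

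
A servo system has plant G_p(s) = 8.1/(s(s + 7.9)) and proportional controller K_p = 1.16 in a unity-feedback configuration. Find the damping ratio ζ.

ζ = 1.29

With unity feedback the closed-loop characteristic equation is s² + 7.9s + 1.16·8.1 = s² + 7.9s + 9.396 = 0.
So ω_n² = 9.396 ⇒ ω_n = 3.065 rad/s, and ζ = 7.9/(2ω_n) = 1.29.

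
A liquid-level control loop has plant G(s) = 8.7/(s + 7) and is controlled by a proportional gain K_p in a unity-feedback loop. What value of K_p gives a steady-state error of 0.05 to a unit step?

K_p = 15.3

Steady-state error for a unit step on this type-0 loop is 1/(1 + K_p·G(0)).
G(0) = 1.243. Require 1/(1 + K_p·1.243) = 0.05, so 1 + 1.243·K_p = 20.
K_p = (20 − 1)/1.243 = 15.3.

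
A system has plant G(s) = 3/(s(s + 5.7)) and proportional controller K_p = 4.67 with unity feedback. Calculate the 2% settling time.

From 1 + K_pG(s) = 0: s² + 5.7s + 14.01 = 0 ⇒ ω_n = 3.743, ζ = 0.7614.
2% settling time T_s ≈ 4/(ζω_n) = 4/2.85 = 1.4 s.

T_s ≈ 1.4 s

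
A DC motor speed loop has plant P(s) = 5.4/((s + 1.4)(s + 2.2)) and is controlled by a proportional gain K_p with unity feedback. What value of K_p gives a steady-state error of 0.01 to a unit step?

K_p = 56.5

The loop is type 0, so e_ss(step) = 1/(1 + K_pos) with K_pos = K_p·P(0).
P(0) = 1.753. Require 1/(1 + K_p·1.753) = 0.01, so 1 + 1.753·K_p = 100.
K_p = (100 − 1)/1.753 = 56.5.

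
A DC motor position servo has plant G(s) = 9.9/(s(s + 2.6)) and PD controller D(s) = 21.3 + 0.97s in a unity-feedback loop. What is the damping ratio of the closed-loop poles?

ζ = 0.42

Forward path: (21.3 + 0.97s)·9.9/(s(s+2.6)). The closed-loop characteristic equation is s² + (2.6 + 9.9·0.97)s + 9.9·21.3 = 0.
That is s² + 12.2s + 210.9 = 0, so ω_n = 14.52 rad/s and ζ = 12.2/(2·14.52) = 0.4202.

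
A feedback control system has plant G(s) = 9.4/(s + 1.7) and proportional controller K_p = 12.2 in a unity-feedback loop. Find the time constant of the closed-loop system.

τ = 0.00859 s

Closed-loop transfer function: T(s) = K_p·G(s)/(1 + K_p·G(s)) = 114.7/(s + 1.7 + 114.7) = 114.7/(s + 116.4).
Time constant τ = 1/116.4 = 0.00859 s.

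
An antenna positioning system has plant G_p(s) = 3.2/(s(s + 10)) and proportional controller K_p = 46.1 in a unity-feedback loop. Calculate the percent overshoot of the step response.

The closed-loop denominator s² + 10s + 147.5 gives ω_n = √147.5 = 12.15 and ζ = 10/(2ω_n) = 0.4117.
%OS = 100·exp(−πζ/√(1−ζ²)) = 100·exp(−π·0.4117/√0.8305) = 24.2%.

24.2%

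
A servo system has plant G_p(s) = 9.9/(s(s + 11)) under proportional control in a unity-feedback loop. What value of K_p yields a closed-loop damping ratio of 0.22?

Closed-loop characteristic equation: s² + 11s + K_p·9.9 = 0.
So ω_n = √(9.9K_p) and 2ζω_n = 11, giving ζ = 11/(2√(9.9K_p)).
Setting ζ = 0.22: √(9.9K_p) = 11/(2·0.22) = 25, so K_p = 625/9.9 = 63.1.

K_p = 63.1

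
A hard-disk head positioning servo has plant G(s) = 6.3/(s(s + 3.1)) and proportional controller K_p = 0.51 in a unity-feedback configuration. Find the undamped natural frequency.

With unity feedback the closed-loop characteristic equation is s² + 3.1s + 0.51·6.3 = s² + 3.1s + 3.213 = 0.
So ω_n² = 3.213 ⇒ ω_n = 1.792 rad/s, and ζ = 3.1/(2ω_n) = 0.865.

ω_n = 1.79 rad/s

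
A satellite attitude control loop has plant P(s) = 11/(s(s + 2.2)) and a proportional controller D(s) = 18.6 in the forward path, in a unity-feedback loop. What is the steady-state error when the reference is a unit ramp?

The loop has one pole at the origin (type 1). Velocity error constant K_v = lim_{s→0} s·D(s)P(s) = 18.6·11/2.2 = 93.
Steady-state error to a unit ramp: e_ss = 1/K_v = 0.0108.

0.0108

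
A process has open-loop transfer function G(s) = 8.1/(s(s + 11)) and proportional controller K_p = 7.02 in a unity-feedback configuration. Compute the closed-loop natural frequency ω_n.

With unity feedback the closed-loop characteristic equation is s² + 11s + 7.02·8.1 = s² + 11s + 56.86 = 0.
Matching s² + 2ζω_n s + ω_n²: ω_n = √56.86 = 7.541 rad/s and 2ζω_n = 11, so ζ = 11/(2·7.541) = 0.729.

ω_n = 7.54 rad/s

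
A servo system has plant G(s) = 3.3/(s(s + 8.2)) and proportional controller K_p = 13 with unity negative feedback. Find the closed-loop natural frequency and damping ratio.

ω_n = 6.55 rad/s, ζ = 0.626

The closed-loop denominator is s(s+8.2) + 13·3.3 = s² + 8.2s + 42.9.
Matching s² + 2ζω_n s + ω_n²: ω_n = √42.9 = 6.55 rad/s and 2ζω_n = 8.2, so ζ = 8.2/(2·6.55) = 0.626.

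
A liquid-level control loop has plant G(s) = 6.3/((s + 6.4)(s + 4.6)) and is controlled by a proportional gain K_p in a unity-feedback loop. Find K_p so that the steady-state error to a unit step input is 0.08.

Steady-state error for a unit step on this type-0 loop is 1/(1 + K_p·G(0)).
G(0) = 0.214. Require 1/(1 + K_p·0.214) = 0.08, so 1 + 0.214·K_p = 12.5.
K_p = (12.5 − 1)/0.214 = 53.7.

K_p = 53.7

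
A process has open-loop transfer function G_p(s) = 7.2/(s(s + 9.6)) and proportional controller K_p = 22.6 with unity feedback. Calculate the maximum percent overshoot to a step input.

27.9%

The closed-loop denominator s² + 9.6s + 162.7 gives ω_n = √162.7 = 12.76 and ζ = 9.6/(2ω_n) = 0.3763.
%OS = 100·exp(−πζ/√(1−ζ²)) = 100·exp(−π·0.3763/√0.8584) = 27.9%.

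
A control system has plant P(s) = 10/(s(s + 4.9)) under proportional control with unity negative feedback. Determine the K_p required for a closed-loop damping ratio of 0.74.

Closed-loop characteristic equation: s² + 4.9s + K_p·10 = 0.
So ω_n = √(10K_p) and 2ζω_n = 4.9, giving ζ = 4.9/(2√(10K_p)).
Setting ζ = 0.74: √(10K_p) = 4.9/(2·0.74) = 3.311, so K_p = 10.96/10 = 1.1.

K_p = 1.1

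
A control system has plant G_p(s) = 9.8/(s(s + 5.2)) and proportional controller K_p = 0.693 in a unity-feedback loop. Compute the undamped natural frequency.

ω_n = 2.61 rad/s

With unity feedback the closed-loop characteristic equation is s² + 5.2s + 0.693·9.8 = s² + 5.2s + 6.791 = 0.
Matching s² + 2ζω_n s + ω_n²: ω_n = √6.791 = 2.606 rad/s and 2ζω_n = 5.2, so ζ = 5.2/(2·2.606) = 0.998.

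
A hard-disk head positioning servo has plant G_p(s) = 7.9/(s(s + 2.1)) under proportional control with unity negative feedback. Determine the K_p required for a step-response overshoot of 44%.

From %OS = 100·exp(−πζ/√(1−ζ²)) = 44%, ζ = −ln(0.44)/√(π²+ln²(0.44)) = 0.2528.
Characteristic equation s² + 2.1s + 7.9K_p = 0 gives ζ = 2.1/(2√(7.9K_p)).
Setting ζ = 0.2528: √(7.9K_p) = 2.1/(2·0.2528) = 4.153, so K_p = 17.25/7.9 = 2.18.

K_p = 2.18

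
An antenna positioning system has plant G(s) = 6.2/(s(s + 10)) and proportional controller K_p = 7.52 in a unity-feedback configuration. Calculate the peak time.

T_p = 0.676 s

Closed-loop characteristic equation: s² + 10s + 46.62 = 0, so ω_n = 6.828 rad/s and ζ = 10/(2·6.828) = 0.7323.
Damped frequency ω_d = ω_n√(1−ζ²) = 4.65 rad/s, so peak time T_p = π/ω_d = 0.676 s.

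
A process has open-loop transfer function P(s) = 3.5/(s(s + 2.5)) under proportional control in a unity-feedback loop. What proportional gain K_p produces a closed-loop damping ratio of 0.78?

Closed-loop characteristic equation: s² + 2.5s + K_p·3.5 = 0.
So ω_n = √(3.5K_p) and 2ζω_n = 2.5, giving ζ = 2.5/(2√(3.5K_p)).
Setting ζ = 0.78: √(3.5K_p) = 2.5/(2·0.78) = 1.603, so K_p = 2.568/3.5 = 0.734.

K_p = 0.734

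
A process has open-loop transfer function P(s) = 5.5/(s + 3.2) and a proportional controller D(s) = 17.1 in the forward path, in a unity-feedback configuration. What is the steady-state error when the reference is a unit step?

0.0329

The loop is type 0. Static position error constant K_pos = D(0)·P(0) = 17.1·1.719 = 29.39.
Steady-state error to a unit step: e_ss = 1/(1+K_pos) = 1/30.39 = 0.0329.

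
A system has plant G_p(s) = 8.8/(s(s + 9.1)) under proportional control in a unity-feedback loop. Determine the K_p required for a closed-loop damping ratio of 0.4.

K_p = 14.7

Closed-loop characteristic equation: s² + 9.1s + K_p·8.8 = 0.
So ω_n = √(8.8K_p) and 2ζω_n = 9.1, giving ζ = 9.1/(2√(8.8K_p)).
Setting ζ = 0.4: √(8.8K_p) = 9.1/(2·0.4) = 11.37, so K_p = 129.4/8.8 = 14.7.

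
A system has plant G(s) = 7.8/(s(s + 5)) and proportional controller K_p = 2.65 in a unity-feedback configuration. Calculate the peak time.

The closed-loop denominator s² + 5s + 20.67 gives ω_n = √20.67 = 4.546 and ζ = 5/(2ω_n) = 0.5499.
Damped frequency ω_d = ω_n√(1−ζ²) = 3.797 rad/s, so peak time T_p = π/ω_d = 0.827 s.

T_p = 0.827 s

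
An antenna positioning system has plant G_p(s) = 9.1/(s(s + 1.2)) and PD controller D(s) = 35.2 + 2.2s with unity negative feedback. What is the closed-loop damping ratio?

ζ = 0.593

Forward path: (35.2 + 2.2s)·9.1/(s(s+1.2)). The closed-loop characteristic equation is s² + (1.2 + 9.1·2.2)s + 9.1·35.2 = 0.
That is s² + 21.22s + 320.3 = 0, so ω_n = 17.9 rad/s and ζ = 21.22/(2·17.9) = 0.5928.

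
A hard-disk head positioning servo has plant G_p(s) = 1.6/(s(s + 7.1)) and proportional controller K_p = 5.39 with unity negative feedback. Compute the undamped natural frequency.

ω_n = 2.94 rad/s

The closed-loop denominator is s(s+7.1) + 5.39·1.6 = s² + 7.1s + 8.624.
So ω_n² = 8.624 ⇒ ω_n = 2.937 rad/s, and ζ = 7.1/(2ω_n) = 1.21.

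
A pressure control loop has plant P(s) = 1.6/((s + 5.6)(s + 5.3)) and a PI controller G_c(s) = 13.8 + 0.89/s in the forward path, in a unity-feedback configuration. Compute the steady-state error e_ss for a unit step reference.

0

The open loop G_c(s)P(s) has a pole at the origin (type 1), so the static position error constant is infinite and e_ss = 1/(1+∞) = 0.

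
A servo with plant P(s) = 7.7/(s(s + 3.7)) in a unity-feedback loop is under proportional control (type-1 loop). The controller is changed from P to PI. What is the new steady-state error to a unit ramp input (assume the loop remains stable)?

0

The integrator raises the loop to type 2, so K_v → ∞ and e_ss to a ramp is zero.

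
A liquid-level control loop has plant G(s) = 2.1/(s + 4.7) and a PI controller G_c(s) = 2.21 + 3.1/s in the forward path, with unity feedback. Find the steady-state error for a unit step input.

The open loop G_c(s)G(s) has a pole at the origin (type 1), so the static position error constant is infinite and e_ss = 1/(1+∞) = 0.

0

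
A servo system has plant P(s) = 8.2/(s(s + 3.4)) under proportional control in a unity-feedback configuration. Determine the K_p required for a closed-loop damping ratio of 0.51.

K_p = 1.36

Closed-loop characteristic equation: s² + 3.4s + K_p·8.2 = 0.
So ω_n = √(8.2K_p) and 2ζω_n = 3.4, giving ζ = 3.4/(2√(8.2K_p)).
Setting ζ = 0.51: √(8.2K_p) = 3.4/(2·0.51) = 3.333, so K_p = 11.11/8.2 = 1.36.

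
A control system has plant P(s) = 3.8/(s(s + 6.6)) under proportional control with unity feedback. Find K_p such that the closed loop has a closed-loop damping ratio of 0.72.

K_p = 5.53

Closed-loop characteristic equation: s² + 6.6s + K_p·3.8 = 0.
So ω_n = √(3.8K_p) and 2ζω_n = 6.6, giving ζ = 6.6/(2√(3.8K_p)).
Setting ζ = 0.72: √(3.8K_p) = 6.6/(2·0.72) = 4.583, so K_p = 21.01/3.8 = 5.53.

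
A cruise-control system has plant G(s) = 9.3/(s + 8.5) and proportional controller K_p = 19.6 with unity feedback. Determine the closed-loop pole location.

s = -190.8

Closed-loop transfer function: T(s) = K_p·G(s)/(1 + K_p·G(s)) = 182.3/(s + 8.5 + 182.3) = 182.3/(s + 190.8).
The closed-loop pole is at s = −190.8.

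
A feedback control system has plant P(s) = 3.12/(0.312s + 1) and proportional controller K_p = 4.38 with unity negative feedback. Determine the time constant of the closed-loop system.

τ = 0.0213 s

Closed loop: T(s) = K_p·P/(1+K_p·P) = 13.67/(0.312s + 1 + 13.67), with pole at s = −(1 + 13.67)/0.312 = −47.01.
Closed-loop time constant τ = 1/47.01 = 0.0213 s.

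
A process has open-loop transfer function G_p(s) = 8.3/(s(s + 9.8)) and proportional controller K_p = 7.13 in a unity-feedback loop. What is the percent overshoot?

7.46%

The closed-loop denominator s² + 9.8s + 59.18 gives ω_n = √59.18 = 7.693 and ζ = 9.8/(2ω_n) = 0.637.
%OS = 100·exp(−πζ/√(1−ζ²)) = 100·exp(−π·0.637/√0.5943) = 7.46%.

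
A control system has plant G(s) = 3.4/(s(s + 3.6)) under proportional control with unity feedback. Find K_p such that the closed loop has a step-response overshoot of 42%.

From %OS = 100·exp(−πζ/√(1−ζ²)) = 42%, ζ = −ln(0.42)/√(π²+ln²(0.42)) = 0.2662.
Characteristic equation s² + 3.6s + 3.4K_p = 0 gives ζ = 3.6/(2√(3.4K_p)).
Setting ζ = 0.2662: √(3.4K_p) = 3.6/(2·0.2662) = 6.763, so K_p = 45.73/3.4 = 13.5.

K_p = 13.5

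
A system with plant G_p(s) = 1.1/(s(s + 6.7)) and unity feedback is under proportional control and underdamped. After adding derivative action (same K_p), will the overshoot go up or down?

The derivative term adds K·K_d to the s-coefficient of the characteristic equation, raising 2ζω_n while ω_n is unchanged; ζ increases, so overshoot decreases.

decrease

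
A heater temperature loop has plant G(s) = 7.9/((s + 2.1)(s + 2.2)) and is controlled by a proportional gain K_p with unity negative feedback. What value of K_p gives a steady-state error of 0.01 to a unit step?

K_p = 57.9

Steady-state error for a unit step on this type-0 loop is 1/(1 + K_p·G(0)).
G(0) = 1.71. Require 1/(1 + K_p·1.71) = 0.01, so 1 + 1.71·K_p = 100.
K_p = (100 − 1)/1.71 = 57.9.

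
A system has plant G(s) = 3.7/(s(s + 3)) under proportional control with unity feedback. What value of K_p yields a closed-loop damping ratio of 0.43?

Closed-loop characteristic equation: s² + 3s + K_p·3.7 = 0.
So ω_n = √(3.7K_p) and 2ζω_n = 3, giving ζ = 3/(2√(3.7K_p)).
Setting ζ = 0.43: √(3.7K_p) = 3/(2·0.43) = 3.488, so K_p = 12.17/3.7 = 3.29.

K_p = 3.29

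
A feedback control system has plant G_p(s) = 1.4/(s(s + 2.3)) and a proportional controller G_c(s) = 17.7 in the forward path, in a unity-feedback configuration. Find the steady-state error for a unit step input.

0

The open loop G_c(s)G_p(s) has a pole at the origin (type 1), so the static position error constant is infinite and e_ss = 1/(1+∞) = 0.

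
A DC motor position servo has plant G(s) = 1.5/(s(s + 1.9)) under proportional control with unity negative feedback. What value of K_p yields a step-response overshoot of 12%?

From %OS = 100·exp(−πζ/√(1−ζ²)) = 12%, ζ = −ln(0.12)/√(π²+ln²(0.12)) = 0.5594.
Characteristic equation s² + 1.9s + 1.5K_p = 0 gives ζ = 1.9/(2√(1.5K_p)).
Setting ζ = 0.5594: √(1.5K_p) = 1.9/(2·0.5594) = 1.698, so K_p = 2.884/1.5 = 1.92.

K_p = 1.92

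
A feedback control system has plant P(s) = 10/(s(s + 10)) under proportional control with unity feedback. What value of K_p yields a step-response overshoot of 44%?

From %OS = 100·exp(−πζ/√(1−ζ²)) = 44%, ζ = −ln(0.44)/√(π²+ln²(0.44)) = 0.2528.
Characteristic equation s² + 10s + 10K_p = 0 gives ζ = 10/(2√(10K_p)).
Setting ζ = 0.2528: √(10K_p) = 10/(2·0.2528) = 19.78, so K_p = 391.1/10 = 39.1.

K_p = 39.1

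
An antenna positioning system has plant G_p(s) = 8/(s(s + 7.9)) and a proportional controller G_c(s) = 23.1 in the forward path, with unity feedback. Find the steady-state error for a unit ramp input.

The loop has one pole at the origin (type 1). Velocity error constant K_v = lim_{s→0} s·G_c(s)G_p(s) = 23.1·8/7.9 = 23.39.
Steady-state error to a unit ramp: e_ss = 1/K_v = 0.0427.

0.0427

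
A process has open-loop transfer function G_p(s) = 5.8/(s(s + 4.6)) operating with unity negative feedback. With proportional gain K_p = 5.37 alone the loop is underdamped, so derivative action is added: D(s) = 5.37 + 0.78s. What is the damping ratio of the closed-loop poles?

Forward path: (5.37 + 0.78s)·5.8/(s(s+4.6)). The closed-loop characteristic equation is s² + (4.6 + 5.8·0.78)s + 5.8·5.37 = 0.
That is s² + 9.124s + 31.15 = 0, so ω_n = 5.581 rad/s and ζ = 9.124/(2·5.581) = 0.8174.

ζ = 0.817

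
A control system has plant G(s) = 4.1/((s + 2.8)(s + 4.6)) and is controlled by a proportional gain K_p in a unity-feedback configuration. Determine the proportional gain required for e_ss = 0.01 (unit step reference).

K_p = 311

Steady-state error for a unit step on this type-0 loop is 1/(1 + K_p·G(0)).
G(0) = 0.3183. Require 1/(1 + K_p·0.3183) = 0.01, so 1 + 0.3183·K_p = 100.
K_p = (100 − 1)/0.3183 = 311.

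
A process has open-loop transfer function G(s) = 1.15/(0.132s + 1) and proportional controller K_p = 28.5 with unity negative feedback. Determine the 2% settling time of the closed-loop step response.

Closed loop: T(s) = K_p·G/(1+K_p·G) = 32.77/(0.132s + 1 + 32.77), with pole at s = −(1 + 32.77)/0.132 = −255.9.
τ = 1/255.9 = 0.003908 s, so 2% settling time ≈ 4τ = 0.0156 s.

T_s ≈ 0.0156 s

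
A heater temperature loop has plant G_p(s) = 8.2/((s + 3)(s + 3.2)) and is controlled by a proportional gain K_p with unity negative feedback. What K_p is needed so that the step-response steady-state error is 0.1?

K_p = 10.5

Steady-state error for a unit step on this type-0 loop is 1/(1 + K_p·G_p(0)).
G_p(0) = 0.8542. Require 1/(1 + K_p·0.8542) = 0.1, so 1 + 0.8542·K_p = 10.
K_p = (10 − 1)/0.8542 = 10.5.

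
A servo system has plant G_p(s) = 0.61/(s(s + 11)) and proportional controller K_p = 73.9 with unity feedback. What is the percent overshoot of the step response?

Closed-loop characteristic equation: s² + 11s + 45.08 = 0, so ω_n = 6.714 rad/s and ζ = 11/(2·6.714) = 0.8192.
%OS = 100·exp(−πζ/√(1−ζ²)) = 100·exp(−π·0.8192/√0.329) = 1.13%.

1.13%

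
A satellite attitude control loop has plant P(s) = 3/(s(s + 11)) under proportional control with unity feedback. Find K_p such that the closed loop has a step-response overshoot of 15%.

K_p = 37.7

From %OS = 100·exp(−πζ/√(1−ζ²)) = 15%, ζ = −ln(0.15)/√(π²+ln²(0.15)) = 0.5169.
Characteristic equation s² + 11s + 3K_p = 0 gives ζ = 11/(2√(3K_p)).
Setting ζ = 0.5169: √(3K_p) = 11/(2·0.5169) = 10.64, so K_p = 113.2/3 = 37.7.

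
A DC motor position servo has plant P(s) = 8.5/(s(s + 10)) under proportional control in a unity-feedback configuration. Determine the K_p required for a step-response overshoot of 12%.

K_p = 9.4

From %OS = 100·exp(−πζ/√(1−ζ²)) = 12%, ζ = −ln(0.12)/√(π²+ln²(0.12)) = 0.5594.
Characteristic equation s² + 10s + 8.5K_p = 0 gives ζ = 10/(2√(8.5K_p)).
Setting ζ = 0.5594: √(8.5K_p) = 10/(2·0.5594) = 8.938, so K_p = 79.89/8.5 = 9.4.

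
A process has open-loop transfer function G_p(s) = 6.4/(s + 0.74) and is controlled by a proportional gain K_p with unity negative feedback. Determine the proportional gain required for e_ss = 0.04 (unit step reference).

K_p = 2.77

For a type-0 loop with proportional control, e_ss = 1/(1 + K_p·G_p(0)).
G_p(0) = 8.649. Require 1/(1 + K_p·8.649) = 0.04, so 1 + 8.649·K_p = 25.
K_p = (25 − 1)/8.649 = 2.77.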